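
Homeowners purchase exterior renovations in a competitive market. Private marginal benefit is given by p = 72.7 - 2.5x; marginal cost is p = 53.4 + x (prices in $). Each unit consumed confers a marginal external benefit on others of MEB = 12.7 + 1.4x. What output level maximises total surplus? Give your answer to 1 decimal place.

Social marginal benefit = demand + MEB = 85.4 - 1.1x.
Set SMB = MC: 85.4 - 1.1x = 53.4 + x → x* = 15.2381.

x* = 15.2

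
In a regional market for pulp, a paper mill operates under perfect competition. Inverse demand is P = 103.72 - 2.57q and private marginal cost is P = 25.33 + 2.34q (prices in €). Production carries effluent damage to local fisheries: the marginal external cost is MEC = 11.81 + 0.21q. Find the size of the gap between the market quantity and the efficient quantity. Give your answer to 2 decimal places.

2.96 units

Market equilibrium (private): 25.33 + 2.34q = 103.72 - 2.57q → q_m = 15.9654.
Social marginal cost = private MC + MEC = 37.14 + 2.55q.
Set SMC = demand: 37.14 + 2.55q = 103.72 - 2.57q → q* = 13.0039.
Gap = |15.9654 − 13.0039| = 2.9615.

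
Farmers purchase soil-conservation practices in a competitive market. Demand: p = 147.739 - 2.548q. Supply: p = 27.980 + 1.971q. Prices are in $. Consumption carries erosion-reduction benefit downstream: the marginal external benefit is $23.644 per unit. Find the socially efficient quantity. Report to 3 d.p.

q* = 31.733

Social marginal benefit = demand + MEB = 171.383 - 2.548q.
Set SMB = MC: 171.383 - 2.548q = 27.980 + 1.971q → q* = 31.7333.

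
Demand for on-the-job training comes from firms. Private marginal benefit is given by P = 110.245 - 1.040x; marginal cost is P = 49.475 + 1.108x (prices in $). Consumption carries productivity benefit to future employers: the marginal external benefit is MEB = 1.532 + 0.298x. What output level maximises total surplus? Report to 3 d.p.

Social marginal benefit = demand + MEB = 111.777 - 0.742x.
Set SMB = MC: 111.777 - 0.742x = 49.475 + 1.108x → x* = 33.6768.

x* = 33.677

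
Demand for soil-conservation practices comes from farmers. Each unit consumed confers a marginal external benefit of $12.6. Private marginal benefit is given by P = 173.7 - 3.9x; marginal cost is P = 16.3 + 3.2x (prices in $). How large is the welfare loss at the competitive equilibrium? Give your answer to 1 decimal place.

DWL = $11.2

Market equilibrium (private): 16.3 + 3.2x = 173.7 - 3.9x → x_m = 22.1690.
Social marginal benefit = demand + MEB = 186.3 - 3.9x.
Set SMB = MC: 186.3 - 3.9x = 16.3 + 3.2x → x* = 23.9437.
The loss is the area between SMB and MC from x* to x_m; with linear curves that's a triangle of height MEB(x_m).
DWL = ½ × 1.7747 × 12.6000 = 11.1806.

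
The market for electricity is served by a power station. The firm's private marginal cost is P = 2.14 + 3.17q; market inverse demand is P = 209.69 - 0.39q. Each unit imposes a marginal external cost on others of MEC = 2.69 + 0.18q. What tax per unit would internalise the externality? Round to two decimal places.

Social marginal cost = private MC + MEC = 4.83 + 3.35q.
Set SMC = demand: 4.83 + 3.35q = 209.69 - 0.39q → q* = 54.7754.
The Pigouvian tax equals MEC at q*: 2.69 + 0.18×54.7754 = 12.5496.

tax = 12.55 per unit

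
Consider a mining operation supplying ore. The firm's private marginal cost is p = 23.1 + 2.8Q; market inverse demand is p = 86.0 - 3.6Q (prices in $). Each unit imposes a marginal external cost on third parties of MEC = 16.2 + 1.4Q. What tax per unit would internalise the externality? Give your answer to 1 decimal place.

tax = $24.6 per unit

Social marginal cost = private MC + MEC = 39.3 + 4.2Q.
Set SMC = demand: 39.3 + 4.2Q = 86.0 - 3.6Q → Q* = 5.9872.
The Pigouvian tax equals MEC at Q*: 16.2 + 1.4×5.9872 = 24.5821.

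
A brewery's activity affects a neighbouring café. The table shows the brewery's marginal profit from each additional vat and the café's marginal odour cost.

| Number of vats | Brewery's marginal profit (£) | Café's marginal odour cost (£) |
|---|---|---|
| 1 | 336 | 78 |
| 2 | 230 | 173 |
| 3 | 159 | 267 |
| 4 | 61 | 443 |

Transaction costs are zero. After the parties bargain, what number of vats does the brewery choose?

Bargaining reaches the level where marginal profit last exceeds marginal odour cost.
That holds through level 2 (230 ≥ 173) but not at 3 (159 < 267).

2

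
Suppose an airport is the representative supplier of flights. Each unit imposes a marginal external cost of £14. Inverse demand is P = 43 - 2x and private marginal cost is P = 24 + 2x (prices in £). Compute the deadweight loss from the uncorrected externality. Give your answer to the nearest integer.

DWL = £25

Market equilibrium (private): 24 + 2x = 43 - 2x → x_m = 4.7500.
Social marginal cost = private MC + MEC = 38 + 2x.
Set SMC = demand: 38 + 2x = 43 - 2x → x* = 1.2500.
Between x* and x_m the wedge SMC − demand runs linearly from 0 to MEC(x_m), so the loss is a triangle.
DWL = ½ × 3.5000 × 14.0000 = 24.5000.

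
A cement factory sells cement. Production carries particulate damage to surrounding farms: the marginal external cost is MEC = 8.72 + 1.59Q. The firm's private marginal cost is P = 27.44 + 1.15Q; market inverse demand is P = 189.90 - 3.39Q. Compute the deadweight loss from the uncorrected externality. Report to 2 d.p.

Market equilibrium (private): 27.44 + 1.15Q = 189.90 - 3.39Q → Q_m = 35.7841.
Social marginal cost = private MC + MEC = 36.16 + 2.74Q.
Set SMC = demand: 36.16 + 2.74Q = 189.90 - 3.39Q → Q* = 25.0799.
Height of the DWL triangle at Q_m is SMC(Q_m) − demand(Q_m) = MEC(Q_m) = 65.6168.
DWL = ½ × 10.7042 × 65.6168 = 351.1877.

DWL = 351.19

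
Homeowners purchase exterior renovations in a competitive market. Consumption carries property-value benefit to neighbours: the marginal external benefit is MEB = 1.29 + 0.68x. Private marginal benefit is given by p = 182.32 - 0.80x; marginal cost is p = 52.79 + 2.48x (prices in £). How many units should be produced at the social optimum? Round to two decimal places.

x* = 50.32

Social marginal benefit = demand + MEB = 183.61 - 0.12x.
Set SMB = MC: 183.61 - 0.12x = 52.79 + 2.48x → x* = 50.3154.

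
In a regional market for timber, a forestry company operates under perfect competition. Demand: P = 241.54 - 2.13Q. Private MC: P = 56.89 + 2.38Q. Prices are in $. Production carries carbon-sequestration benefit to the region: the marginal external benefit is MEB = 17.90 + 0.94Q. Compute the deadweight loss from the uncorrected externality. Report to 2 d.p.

DWL = $445.29

Market equilibrium (private): 56.89 + 2.38Q = 241.54 - 2.13Q → Q_m = 40.9424.
Social marginal cost = private MC − MEB = 38.99 + 1.44Q.
Set SMC = demand: 38.99 + 1.44Q = 241.54 - 2.13Q → Q* = 56.7367.
Between Q* and Q_m the wedge demand − SMC runs linearly from 0 to MEB(Q_m), so the loss is a triangle.
DWL = ½ × 15.7943 × 56.3858 = 445.2871.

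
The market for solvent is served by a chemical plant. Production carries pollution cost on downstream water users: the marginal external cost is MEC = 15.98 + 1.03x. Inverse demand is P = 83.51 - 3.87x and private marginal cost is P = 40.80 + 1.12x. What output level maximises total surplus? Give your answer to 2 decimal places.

Social marginal cost = private MC + MEC = 56.78 + 2.15x.
Set SMC = demand: 56.78 + 2.15x = 83.51 - 3.87x → x* = 4.4402.

x* = 4.44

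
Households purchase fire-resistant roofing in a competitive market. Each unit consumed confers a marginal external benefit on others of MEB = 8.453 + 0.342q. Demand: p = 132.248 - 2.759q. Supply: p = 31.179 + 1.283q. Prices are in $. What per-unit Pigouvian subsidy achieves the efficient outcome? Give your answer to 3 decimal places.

Social marginal benefit = demand + MEB = 140.701 - 2.417q.
Set SMB = MC: 140.701 - 2.417q = 31.179 + 1.283q → q* = 29.6005.
The Pigouvian subsidy equals MEB at q*: 8.453 + 0.342×29.6005 = 18.5764.

subsidy = $18.576 per unit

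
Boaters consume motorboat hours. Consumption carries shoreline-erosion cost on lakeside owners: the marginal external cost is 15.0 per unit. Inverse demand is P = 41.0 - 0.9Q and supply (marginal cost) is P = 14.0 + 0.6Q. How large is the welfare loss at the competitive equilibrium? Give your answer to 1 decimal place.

Market equilibrium (private): 14.0 + 0.6Q = 41.0 - 0.9Q → Q_m = 18.0000.
Social marginal benefit = demand − MEC = 26.0 - 0.9Q.
Set SMB = MC: 26.0 - 0.9Q = 14.0 + 0.6Q → Q* = 8.0000.
Height of the DWL triangle at Q_m is MC(Q_m) − SMB(Q_m) = MEC(Q_m) = 15.0000.
DWL = ½ × 10.0000 × 15.0000 = 75.0000.

DWL = 75.0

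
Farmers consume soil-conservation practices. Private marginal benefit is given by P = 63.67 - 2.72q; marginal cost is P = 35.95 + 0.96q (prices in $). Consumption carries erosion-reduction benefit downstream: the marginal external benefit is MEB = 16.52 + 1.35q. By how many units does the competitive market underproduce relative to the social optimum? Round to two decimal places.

11.45 units

Market equilibrium (private): 35.95 + 0.96q = 63.67 - 2.72q → q_m = 7.5326.
Social marginal benefit = demand + MEB = 80.19 - 1.37q.
Set SMB = MC: 80.19 - 1.37q = 35.95 + 0.96q → q* = 18.9871.
Gap = |7.5326 − 18.9871| = 11.4545.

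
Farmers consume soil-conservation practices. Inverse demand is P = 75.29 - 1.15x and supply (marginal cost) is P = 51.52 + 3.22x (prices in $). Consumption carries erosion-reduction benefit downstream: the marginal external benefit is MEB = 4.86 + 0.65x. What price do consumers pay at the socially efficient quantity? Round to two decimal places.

P = $66.44

Social marginal benefit = demand + MEB = 80.15 - 0.50x.
Set SMB = MC: 80.15 - 0.50x = 51.52 + 3.22x → x* = 7.6962.
Consumer price on the demand curve at x*: 75.29 − 1.15×7.6962 = 66.4394.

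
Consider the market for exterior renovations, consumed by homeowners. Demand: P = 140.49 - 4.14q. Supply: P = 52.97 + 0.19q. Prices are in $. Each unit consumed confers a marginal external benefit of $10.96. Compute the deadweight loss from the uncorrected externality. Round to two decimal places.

Market equilibrium (private): 52.97 + 0.19q = 140.49 - 4.14q → q_m = 20.2125.
Social marginal benefit = demand + MEB = 151.45 - 4.14q.
Set SMB = MC: 151.45 - 4.14q = 52.97 + 0.19q → q* = 22.7436.
Height of the DWL triangle at q_m is SMB(q_m) − MC(q_m) = MEB(q_m) = 10.9600.
DWL = ½ × 2.5311 × 10.9600 = 13.8704.

DWL = $13.87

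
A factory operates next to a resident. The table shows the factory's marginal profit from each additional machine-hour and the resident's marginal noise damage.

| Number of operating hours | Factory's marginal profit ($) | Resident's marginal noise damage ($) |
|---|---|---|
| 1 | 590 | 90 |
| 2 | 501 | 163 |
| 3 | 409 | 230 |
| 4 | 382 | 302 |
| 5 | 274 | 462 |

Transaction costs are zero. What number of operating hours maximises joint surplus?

Bargaining reaches the level where marginal profit last exceeds marginal noise damage.
That holds through level 4 (382 ≥ 302) but not at 5 (274 < 462).

4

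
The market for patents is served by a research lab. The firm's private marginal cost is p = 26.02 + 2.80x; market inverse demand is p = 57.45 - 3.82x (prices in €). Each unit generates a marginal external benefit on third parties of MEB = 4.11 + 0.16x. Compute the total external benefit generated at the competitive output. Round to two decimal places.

€21.32

Market equilibrium (private): 26.02 + 2.80x = 57.45 - 3.82x → x_m = 4.7477.
Total external benefit = ∫₀^{x_m} (4.11 + 0.16x) dx = 4.11×4.7477 + ½×0.16×4.7477² = 21.3163.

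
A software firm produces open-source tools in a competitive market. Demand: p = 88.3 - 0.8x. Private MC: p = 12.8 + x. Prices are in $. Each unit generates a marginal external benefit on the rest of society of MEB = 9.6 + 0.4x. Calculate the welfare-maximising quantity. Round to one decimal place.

Social marginal cost = private MC − MEB = 3.2 + 0.6x.
Set SMC = demand: 3.2 + 0.6x = 88.3 - 0.8x → x* = 60.7857.

x* = 60.8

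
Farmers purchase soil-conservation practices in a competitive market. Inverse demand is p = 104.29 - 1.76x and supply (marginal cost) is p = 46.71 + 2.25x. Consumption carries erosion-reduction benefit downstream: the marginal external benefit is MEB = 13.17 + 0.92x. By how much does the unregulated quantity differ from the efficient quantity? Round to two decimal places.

Market equilibrium (private): 46.71 + 2.25x = 104.29 - 1.76x → x_m = 14.3591.
Social marginal benefit = demand + MEB = 117.46 - 0.84x.
Set SMB = MC: 117.46 - 0.84x = 46.71 + 2.25x → x* = 22.8964.
Gap = |14.3591 − 22.8964| = 8.5373.

8.54 units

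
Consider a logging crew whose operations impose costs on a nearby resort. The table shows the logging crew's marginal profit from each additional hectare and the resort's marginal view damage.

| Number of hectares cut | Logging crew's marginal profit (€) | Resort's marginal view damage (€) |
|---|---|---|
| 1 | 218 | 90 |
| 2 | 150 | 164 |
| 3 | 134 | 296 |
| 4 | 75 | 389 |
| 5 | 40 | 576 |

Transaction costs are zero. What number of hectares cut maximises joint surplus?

1

Bargaining reaches the level where marginal profit last exceeds marginal view damage.
That holds through level 1 (218 ≥ 90) but not at 2 (150 < 164).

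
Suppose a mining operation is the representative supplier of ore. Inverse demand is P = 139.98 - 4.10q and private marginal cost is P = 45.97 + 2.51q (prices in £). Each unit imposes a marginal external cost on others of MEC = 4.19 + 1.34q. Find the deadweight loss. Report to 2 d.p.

Market equilibrium (private): 45.97 + 2.51q = 139.98 - 4.10q → q_m = 14.2224.
Social marginal cost = private MC + MEC = 50.16 + 3.85q.
Set SMC = demand: 50.16 + 3.85q = 139.98 - 4.10q → q* = 11.2981.
Height of the DWL triangle at q_m is SMC(q_m) − demand(q_m) = MEC(q_m) = 23.2480.
DWL = ½ × 2.9243 × 23.2480 = 33.9921.

DWL = £33.99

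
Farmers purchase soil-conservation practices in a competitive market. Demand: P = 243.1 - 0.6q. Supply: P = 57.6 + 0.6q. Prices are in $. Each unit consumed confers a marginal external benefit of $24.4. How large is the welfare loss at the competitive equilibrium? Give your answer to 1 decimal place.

DWL = $248.1

Market equilibrium (private): 57.6 + 0.6q = 243.1 - 0.6q → q_m = 154.5833.
Social marginal benefit = demand + MEB = 267.5 - 0.6q.
Set SMB = MC: 267.5 - 0.6q = 57.6 + 0.6q → q* = 174.9167.
The welfare-loss triangle has base |q_m − q*| and height MEB(q_m) (the vertical gap between SMB and MC is zero at q* and MEB at q_m).
DWL = ½ × 20.3334 × 24.4000 = 248.0675.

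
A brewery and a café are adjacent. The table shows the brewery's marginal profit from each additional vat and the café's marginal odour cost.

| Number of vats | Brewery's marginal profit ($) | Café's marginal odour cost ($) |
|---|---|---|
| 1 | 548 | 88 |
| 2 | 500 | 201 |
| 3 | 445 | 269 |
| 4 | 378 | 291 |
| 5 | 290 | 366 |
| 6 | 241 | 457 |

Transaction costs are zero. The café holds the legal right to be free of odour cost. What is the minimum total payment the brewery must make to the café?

$849

Efficient level: marginal profit ≥ marginal odour cost through level 4, so k* = 4.
With the café holding the right, the brewery must at least compensate total damage at k*: 88 + 201 + 269 + 291 = 849.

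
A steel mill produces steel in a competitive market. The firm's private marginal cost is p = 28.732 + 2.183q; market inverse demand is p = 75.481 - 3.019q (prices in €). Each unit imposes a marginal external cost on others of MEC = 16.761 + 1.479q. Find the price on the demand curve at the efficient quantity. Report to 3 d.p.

P = €61.930

Social marginal cost = private MC + MEC = 45.493 + 3.662q.
Set SMC = demand: 45.493 + 3.662q = 75.481 - 3.019q → q* = 4.4885.
Consumer price on the demand curve at q*: 75.481 − 3.019×4.4885 = 61.9302.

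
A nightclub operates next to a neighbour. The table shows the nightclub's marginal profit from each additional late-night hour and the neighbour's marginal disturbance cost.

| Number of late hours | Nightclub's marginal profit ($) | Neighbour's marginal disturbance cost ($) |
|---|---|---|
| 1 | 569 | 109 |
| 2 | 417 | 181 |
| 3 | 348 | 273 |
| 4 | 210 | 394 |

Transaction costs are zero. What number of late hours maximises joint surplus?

3

Bargaining reaches the level where marginal profit last exceeds marginal disturbance cost.
That holds through level 3 (348 ≥ 273) but not at 4 (210 < 394).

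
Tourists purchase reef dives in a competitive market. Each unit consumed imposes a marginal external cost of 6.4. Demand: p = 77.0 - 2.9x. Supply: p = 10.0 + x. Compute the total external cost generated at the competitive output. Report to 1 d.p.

Market equilibrium (private): 10.0 + x = 77.0 - 2.9x → x_m = 17.1795.
Total external cost = MEC × x_m = 6.4 × 17.1795 = 109.9488.

109.9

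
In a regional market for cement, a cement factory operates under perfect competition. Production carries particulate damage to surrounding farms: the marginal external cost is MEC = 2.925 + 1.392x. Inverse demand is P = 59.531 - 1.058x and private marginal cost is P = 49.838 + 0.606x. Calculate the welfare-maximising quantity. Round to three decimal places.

x* = 2.215

Social marginal cost = private MC + MEC = 52.763 + 1.998x.
Set SMC = demand: 52.763 + 1.998x = 59.531 - 1.058x → x* = 2.2147.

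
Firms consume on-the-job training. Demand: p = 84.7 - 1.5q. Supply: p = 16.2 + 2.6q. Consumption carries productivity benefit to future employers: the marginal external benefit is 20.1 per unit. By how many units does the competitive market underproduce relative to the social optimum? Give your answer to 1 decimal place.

4.9 units

Market equilibrium (private): 16.2 + 2.6q = 84.7 - 1.5q → q_m = 16.7073.
Social marginal benefit = demand + MEB = 104.8 - 1.5q.
Set SMB = MC: 104.8 - 1.5q = 16.2 + 2.6q → q* = 21.6098.
Gap = |16.7073 − 21.6098| = 4.9025.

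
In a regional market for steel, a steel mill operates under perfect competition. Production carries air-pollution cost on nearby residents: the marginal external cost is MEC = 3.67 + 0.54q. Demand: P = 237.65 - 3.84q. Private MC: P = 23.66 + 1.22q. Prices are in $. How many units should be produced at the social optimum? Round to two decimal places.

Social marginal cost = private MC + MEC = 27.33 + 1.76q.
Set SMC = demand: 27.33 + 1.76q = 237.65 - 3.84q → q* = 37.5571.

q* = 37.56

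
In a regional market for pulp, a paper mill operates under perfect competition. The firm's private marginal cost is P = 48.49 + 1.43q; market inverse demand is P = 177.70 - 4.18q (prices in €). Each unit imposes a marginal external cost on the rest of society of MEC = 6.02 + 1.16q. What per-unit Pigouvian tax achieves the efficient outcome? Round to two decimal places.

tax = €27.13 per unit

Social marginal cost = private MC + MEC = 54.51 + 2.59q.
Set SMC = demand: 54.51 + 2.59q = 177.70 - 4.18q → q* = 18.1965.
The Pigouvian tax equals MEC at q*: 6.02 + 1.16×18.1965 = 27.1279.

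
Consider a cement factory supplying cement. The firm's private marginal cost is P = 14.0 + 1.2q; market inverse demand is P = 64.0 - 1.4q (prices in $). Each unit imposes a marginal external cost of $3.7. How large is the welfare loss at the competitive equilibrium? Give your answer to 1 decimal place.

Market equilibrium (private): 14.0 + 1.2q = 64.0 - 1.4q → q_m = 19.2308.
Social marginal cost = private MC + MEC = 17.7 + 1.2q.
Set SMC = demand: 17.7 + 1.2q = 64.0 - 1.4q → q* = 17.8077.
The loss is the area between SMC and demand from q* to q_m; with linear curves that's a triangle of height MEC(q_m).
DWL = ½ × 1.4231 × 3.7000 = 2.6327.

DWL = $2.6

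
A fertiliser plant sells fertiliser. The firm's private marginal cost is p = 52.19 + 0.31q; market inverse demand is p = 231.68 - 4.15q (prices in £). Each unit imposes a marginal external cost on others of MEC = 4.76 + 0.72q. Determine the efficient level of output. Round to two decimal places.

Social marginal cost = private MC + MEC = 56.95 + 1.03q.
Set SMC = demand: 56.95 + 1.03q = 231.68 - 4.15q → q* = 33.7317.

q* = 33.73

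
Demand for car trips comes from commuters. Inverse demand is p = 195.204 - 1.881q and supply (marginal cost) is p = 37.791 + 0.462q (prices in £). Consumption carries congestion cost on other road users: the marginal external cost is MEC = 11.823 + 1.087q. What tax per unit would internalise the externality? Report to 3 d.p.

Social marginal benefit = demand − MEC = 183.381 - 2.968q.
Set SMB = MC: 183.381 - 2.968q = 37.791 + 0.462q → q* = 42.4461.
The Pigouvian tax equals MEC at q*: 11.823 + 1.087×42.4461 = 57.9619.

tax = £57.962 per unit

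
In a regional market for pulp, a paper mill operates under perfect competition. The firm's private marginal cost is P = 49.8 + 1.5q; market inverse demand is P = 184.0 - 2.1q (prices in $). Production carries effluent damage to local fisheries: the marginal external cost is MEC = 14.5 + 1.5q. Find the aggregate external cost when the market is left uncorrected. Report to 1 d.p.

$1582.8

Market equilibrium (private): 49.8 + 1.5q = 184.0 - 2.1q → q_m = 37.2778.
Total external cost = ∫₀^{q_m} (14.5 + 1.5q) dq = 14.5×37.2778 + ½×1.5×37.2778² = 1582.7539.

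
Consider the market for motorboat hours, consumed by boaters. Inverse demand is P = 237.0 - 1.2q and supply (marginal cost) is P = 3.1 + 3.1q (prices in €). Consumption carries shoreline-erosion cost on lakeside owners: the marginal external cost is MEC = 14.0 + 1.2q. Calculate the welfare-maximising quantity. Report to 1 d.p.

Social marginal benefit = demand − MEC = 223.0 - 2.4q.
Set SMB = MC: 223.0 - 2.4q = 3.1 + 3.1q → q* = 39.9818.

q* = 40.0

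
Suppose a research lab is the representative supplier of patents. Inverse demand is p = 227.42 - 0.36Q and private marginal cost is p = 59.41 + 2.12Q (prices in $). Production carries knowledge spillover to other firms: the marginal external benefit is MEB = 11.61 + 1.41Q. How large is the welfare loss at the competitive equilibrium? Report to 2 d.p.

Market equilibrium (private): 59.41 + 2.12Q = 227.42 - 0.36Q → Q_m = 67.7460.
Social marginal cost = private MC − MEB = 47.80 + 0.71Q.
Set SMC = demand: 47.80 + 0.71Q = 227.42 - 0.36Q → Q* = 167.8692.
The welfare-loss triangle has base |Q_m − Q*| and height MEB(Q_m) (the vertical gap between SMC and demand is zero at Q* and MEB at Q_m).
DWL = ½ × 100.1232 × 107.1318 = 5363.1893.

DWL = $5363.19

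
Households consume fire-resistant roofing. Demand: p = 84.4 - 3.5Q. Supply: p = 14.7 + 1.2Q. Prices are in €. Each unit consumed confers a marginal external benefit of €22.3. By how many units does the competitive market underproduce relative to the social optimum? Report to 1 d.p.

4.7 units

Market equilibrium (private): 14.7 + 1.2Q = 84.4 - 3.5Q → Q_m = 14.8298.
Social marginal benefit = demand + MEB = 106.7 - 3.5Q.
Set SMB = MC: 106.7 - 3.5Q = 14.7 + 1.2Q → Q* = 19.5745.
Gap = |14.8298 − 19.5745| = 4.7447.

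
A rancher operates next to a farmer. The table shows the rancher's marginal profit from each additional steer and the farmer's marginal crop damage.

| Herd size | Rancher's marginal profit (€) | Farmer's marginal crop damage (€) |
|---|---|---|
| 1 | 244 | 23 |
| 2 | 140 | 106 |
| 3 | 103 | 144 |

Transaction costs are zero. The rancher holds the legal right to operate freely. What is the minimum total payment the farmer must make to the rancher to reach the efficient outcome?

Left alone the rancher would choose level 3 (marginal profit stays positive).
Efficient level: k* = 2 (marginal profit ≥ marginal crop damage through 2).
The farmer must at least cover the rancher's forgone profit from cutting 3→2: 103 = 103.

€103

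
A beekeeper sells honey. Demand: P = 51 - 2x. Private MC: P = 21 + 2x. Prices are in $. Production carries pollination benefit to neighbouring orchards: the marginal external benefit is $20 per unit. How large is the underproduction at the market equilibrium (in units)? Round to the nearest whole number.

5 units

Market equilibrium (private): 21 + 2x = 51 - 2x → x_m = 7.5000.
Social marginal cost = private MC − MEB = 1 + 2x.
Set SMC = demand: 1 + 2x = 51 - 2x → x* = 12.5000.
Gap = |7.5000 − 12.5000| = 5.0000.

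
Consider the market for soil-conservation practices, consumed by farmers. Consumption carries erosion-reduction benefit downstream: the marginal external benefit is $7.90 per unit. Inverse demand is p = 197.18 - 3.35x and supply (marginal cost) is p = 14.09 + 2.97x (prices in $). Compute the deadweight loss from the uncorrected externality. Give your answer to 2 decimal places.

DWL = $4.94

Market equilibrium (private): 14.09 + 2.97x = 197.18 - 3.35x → x_m = 28.9699.
Social marginal benefit = demand + MEB = 205.08 - 3.35x.
Set SMB = MC: 205.08 - 3.35x = 14.09 + 2.97x → x* = 30.2199.
The loss is the area between SMB and MC from x* to x_m; with linear curves that's a triangle of height MEB(x_m).
DWL = ½ × 1.2500 × 7.9000 = 4.9375.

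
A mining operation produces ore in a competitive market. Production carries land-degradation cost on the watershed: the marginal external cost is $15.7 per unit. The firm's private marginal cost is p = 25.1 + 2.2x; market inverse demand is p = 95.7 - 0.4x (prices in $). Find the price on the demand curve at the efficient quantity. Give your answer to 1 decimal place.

P = $87.3

Social marginal cost = private MC + MEC = 40.8 + 2.2x.
Set SMC = demand: 40.8 + 2.2x = 95.7 - 0.4x → x* = 21.1154.
Consumer price on the demand curve at x*: 95.7 − 0.4×21.1154 = 87.2538.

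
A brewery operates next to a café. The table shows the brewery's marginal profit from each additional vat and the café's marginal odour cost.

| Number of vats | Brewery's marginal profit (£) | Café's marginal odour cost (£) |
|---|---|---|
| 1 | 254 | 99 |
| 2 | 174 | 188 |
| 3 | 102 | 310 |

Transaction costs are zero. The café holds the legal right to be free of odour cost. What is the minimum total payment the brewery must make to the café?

£99

Efficient level: marginal profit ≥ marginal odour cost through level 1, so k* = 1.
With the café holding the right, the brewery must at least compensate total damage at k*: 99 = 99.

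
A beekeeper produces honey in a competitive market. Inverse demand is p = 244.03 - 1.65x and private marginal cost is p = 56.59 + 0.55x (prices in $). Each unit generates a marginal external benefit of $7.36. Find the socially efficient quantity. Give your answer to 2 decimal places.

Social marginal cost = private MC − MEB = 49.23 + 0.55x.
Set SMC = demand: 49.23 + 0.55x = 244.03 - 1.65x → x* = 88.5455.

x* = 88.55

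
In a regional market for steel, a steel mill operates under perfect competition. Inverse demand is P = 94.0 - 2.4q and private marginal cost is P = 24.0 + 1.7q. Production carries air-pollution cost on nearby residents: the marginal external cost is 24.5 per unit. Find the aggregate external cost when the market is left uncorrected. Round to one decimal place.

418.3

Market equilibrium (private): 24.0 + 1.7q = 94.0 - 2.4q → q_m = 17.0732.
Total external cost = MEC × q_m = 24.5 × 17.0732 = 418.2934.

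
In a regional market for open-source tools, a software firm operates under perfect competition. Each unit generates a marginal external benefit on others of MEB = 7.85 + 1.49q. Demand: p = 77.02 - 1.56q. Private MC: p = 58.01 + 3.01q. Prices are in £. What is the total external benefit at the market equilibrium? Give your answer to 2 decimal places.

£45.54

Market equilibrium (private): 58.01 + 3.01q = 77.02 - 1.56q → q_m = 4.1597.
Total external benefit = ∫₀^{q_m} (7.85 + 1.49q) dq = 7.85×4.1597 + ½×1.49×4.1597² = 45.5445.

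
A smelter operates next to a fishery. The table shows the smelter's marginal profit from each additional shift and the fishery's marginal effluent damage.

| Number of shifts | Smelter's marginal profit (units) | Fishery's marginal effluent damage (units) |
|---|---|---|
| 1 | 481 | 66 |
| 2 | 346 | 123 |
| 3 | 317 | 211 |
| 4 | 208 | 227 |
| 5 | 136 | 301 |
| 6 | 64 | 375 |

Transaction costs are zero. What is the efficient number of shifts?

3

Bargaining reaches the level where marginal profit last exceeds marginal effluent damage.
That holds through level 3 (317 ≥ 211) but not at 4 (208 < 227).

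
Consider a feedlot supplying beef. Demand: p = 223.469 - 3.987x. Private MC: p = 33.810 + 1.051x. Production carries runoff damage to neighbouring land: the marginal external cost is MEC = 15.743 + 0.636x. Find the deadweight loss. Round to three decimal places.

DWL = 138.787

Market equilibrium (private): 33.810 + 1.051x = 223.469 - 3.987x → x_m = 37.6457.
Social marginal cost = private MC + MEC = 49.553 + 1.687x.
Set SMC = demand: 49.553 + 1.687x = 223.469 - 3.987x → x* = 30.6514.
The welfare-loss triangle has base |x_m − x*| and height MEC(x_m) (the vertical gap between SMC and demand is zero at x* and MEC at x_m).
DWL = ½ × 6.9943 × 39.6857 = 138.7868.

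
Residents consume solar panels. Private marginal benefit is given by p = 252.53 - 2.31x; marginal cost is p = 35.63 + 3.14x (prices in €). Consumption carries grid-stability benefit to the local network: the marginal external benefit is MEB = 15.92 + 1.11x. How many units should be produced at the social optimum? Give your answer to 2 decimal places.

x* = 53.65

Social marginal benefit = demand + MEB = 268.45 - 1.20x.
Set SMB = MC: 268.45 - 1.20x = 35.63 + 3.14x → x* = 53.6452.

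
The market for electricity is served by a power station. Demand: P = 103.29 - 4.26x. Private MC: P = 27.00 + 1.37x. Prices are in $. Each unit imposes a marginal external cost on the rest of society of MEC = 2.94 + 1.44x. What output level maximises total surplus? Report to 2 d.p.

x* = 10.37

Social marginal cost = private MC + MEC = 29.94 + 2.81x.
Set SMC = demand: 29.94 + 2.81x = 103.29 - 4.26x → x* = 10.3748.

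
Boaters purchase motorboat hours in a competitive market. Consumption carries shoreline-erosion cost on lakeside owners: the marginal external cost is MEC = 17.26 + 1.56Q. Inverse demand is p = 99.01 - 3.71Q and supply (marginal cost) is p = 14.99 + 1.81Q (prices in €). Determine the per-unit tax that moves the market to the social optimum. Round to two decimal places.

tax = €31.97 per unit

Social marginal benefit = demand − MEC = 81.75 - 5.27Q.
Set SMB = MC: 81.75 - 5.27Q = 14.99 + 1.81Q → Q* = 9.4294.
The Pigouvian tax equals MEC at Q*: 17.26 + 1.56×9.4294 = 31.9699.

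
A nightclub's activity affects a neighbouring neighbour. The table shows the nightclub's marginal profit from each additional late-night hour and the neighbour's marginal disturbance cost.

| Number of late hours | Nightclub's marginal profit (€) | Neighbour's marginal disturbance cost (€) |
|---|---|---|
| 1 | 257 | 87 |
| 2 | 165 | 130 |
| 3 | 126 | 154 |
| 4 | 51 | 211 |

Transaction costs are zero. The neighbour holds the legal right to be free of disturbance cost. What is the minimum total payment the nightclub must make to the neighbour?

Efficient level: marginal profit ≥ marginal disturbance cost through level 2, so k* = 2.
With the neighbour holding the right, the nightclub must at least compensate total damage at k*: 87 + 130 = 217.

€217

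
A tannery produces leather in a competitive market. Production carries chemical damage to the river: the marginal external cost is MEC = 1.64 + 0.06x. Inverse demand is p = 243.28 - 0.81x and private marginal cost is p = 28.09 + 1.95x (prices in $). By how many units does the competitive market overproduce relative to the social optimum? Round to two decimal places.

Market equilibrium (private): 28.09 + 1.95x = 243.28 - 0.81x → x_m = 77.9674.
Social marginal cost = private MC + MEC = 29.73 + 2.01x.
Set SMC = demand: 29.73 + 2.01x = 243.28 - 0.81x → x* = 75.7270.
Gap = |77.9674 − 75.7270| = 2.2404.

2.24 units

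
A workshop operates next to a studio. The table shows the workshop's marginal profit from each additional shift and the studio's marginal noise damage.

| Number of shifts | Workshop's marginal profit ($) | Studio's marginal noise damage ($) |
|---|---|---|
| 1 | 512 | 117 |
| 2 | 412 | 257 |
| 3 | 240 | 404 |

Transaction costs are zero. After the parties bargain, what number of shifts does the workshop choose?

Bargaining reaches the level where marginal profit last exceeds marginal noise damage.
That holds through level 2 (412 ≥ 257) but not at 3 (240 < 404).

2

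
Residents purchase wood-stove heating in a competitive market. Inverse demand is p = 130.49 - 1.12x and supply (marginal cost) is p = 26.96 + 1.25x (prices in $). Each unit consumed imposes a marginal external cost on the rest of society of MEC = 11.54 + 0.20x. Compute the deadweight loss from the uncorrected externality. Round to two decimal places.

Market equilibrium (private): 26.96 + 1.25x = 130.49 - 1.12x → x_m = 43.6835.
Social marginal benefit = demand − MEC = 118.95 - 1.32x.
Set SMB = MC: 118.95 - 1.32x = 26.96 + 1.25x → x* = 35.7938.
The welfare-loss triangle has base |x_m − x*| and height MEC(x_m) (the vertical gap between SMB and MC is zero at x* and MEC at x_m).
DWL = ½ × 7.8897 × 20.2767 = 79.9885.

DWL = $79.99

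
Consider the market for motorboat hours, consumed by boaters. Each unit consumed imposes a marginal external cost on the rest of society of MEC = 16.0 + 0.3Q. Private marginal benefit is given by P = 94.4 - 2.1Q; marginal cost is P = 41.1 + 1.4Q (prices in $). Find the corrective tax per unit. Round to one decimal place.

Social marginal benefit = demand − MEC = 78.4 - 2.4Q.
Set SMB = MC: 78.4 - 2.4Q = 41.1 + 1.4Q → Q* = 9.8158.
The Pigouvian tax equals MEC at Q*: 16.0 + 0.3×9.8158 = 18.9447.

tax = $18.9 per unit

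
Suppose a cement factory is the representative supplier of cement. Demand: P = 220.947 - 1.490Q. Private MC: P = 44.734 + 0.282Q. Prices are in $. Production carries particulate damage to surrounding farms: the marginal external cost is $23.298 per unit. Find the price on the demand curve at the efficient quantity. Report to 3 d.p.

Social marginal cost = private MC + MEC = 68.032 + 0.282Q.
Set SMC = demand: 68.032 + 0.282Q = 220.947 - 1.490Q → Q* = 86.2951.
Consumer price on the demand curve at Q*: 220.947 − 1.490×86.2951 = 92.3673.

P = $92.367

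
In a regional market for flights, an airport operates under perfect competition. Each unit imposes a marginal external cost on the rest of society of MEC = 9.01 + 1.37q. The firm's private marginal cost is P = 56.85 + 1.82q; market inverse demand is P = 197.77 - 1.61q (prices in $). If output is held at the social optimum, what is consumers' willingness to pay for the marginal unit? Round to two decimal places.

P = $153.53

Social marginal cost = private MC + MEC = 65.86 + 3.19q.
Set SMC = demand: 65.86 + 3.19q = 197.77 - 1.61q → q* = 27.4813.
Consumer price on the demand curve at q*: 197.77 − 1.61×27.4813 = 153.5251.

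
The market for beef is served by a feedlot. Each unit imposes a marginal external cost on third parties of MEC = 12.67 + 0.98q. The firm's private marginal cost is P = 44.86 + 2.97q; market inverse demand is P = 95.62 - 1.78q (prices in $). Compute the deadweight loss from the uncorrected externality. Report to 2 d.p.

Market equilibrium (private): 44.86 + 2.97q = 95.62 - 1.78q → q_m = 10.6863.
Social marginal cost = private MC + MEC = 57.53 + 3.95q.
Set SMC = demand: 57.53 + 3.95q = 95.62 - 1.78q → q* = 6.6475.
The welfare-loss triangle has base |q_m − q*| and height MEC(q_m) (the vertical gap between SMC and demand is zero at q* and MEC at q_m).
DWL = ½ × 4.0388 × 23.1426 = 46.7342.

DWL = $46.73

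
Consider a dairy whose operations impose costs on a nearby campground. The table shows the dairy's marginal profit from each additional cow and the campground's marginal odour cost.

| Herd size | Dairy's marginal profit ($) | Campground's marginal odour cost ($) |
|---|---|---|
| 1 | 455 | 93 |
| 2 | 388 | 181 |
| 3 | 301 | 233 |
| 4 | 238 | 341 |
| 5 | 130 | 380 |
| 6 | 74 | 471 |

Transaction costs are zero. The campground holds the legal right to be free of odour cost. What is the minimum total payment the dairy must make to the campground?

Efficient level: marginal profit ≥ marginal odour cost through level 3, so k* = 3.
With the campground holding the right, the dairy must at least compensate total damage at k*: 93 + 181 + 233 = 507.

$507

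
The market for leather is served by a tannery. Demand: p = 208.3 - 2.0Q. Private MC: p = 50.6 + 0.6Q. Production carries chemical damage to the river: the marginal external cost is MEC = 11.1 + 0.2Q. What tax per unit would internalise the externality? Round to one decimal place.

tax = 21.6 per unit

Social marginal cost = private MC + MEC = 61.7 + 0.8Q.
Set SMC = demand: 61.7 + 0.8Q = 208.3 - 2.0Q → Q* = 52.3571.
The Pigouvian tax equals MEC at Q*: 11.1 + 0.2×52.3571 = 21.5714.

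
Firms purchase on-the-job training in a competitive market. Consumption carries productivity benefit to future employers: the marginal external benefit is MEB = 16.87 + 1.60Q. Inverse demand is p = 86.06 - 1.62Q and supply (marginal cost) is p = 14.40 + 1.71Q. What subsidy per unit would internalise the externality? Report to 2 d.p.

subsidy = 98.75 per unit

Social marginal benefit = demand + MEB = 102.93 - 0.02Q.
Set SMB = MC: 102.93 - 0.02Q = 14.40 + 1.71Q → Q* = 51.1734.
The Pigouvian subsidy equals MEB at Q*: 16.87 + 1.60×51.1734 = 98.7474.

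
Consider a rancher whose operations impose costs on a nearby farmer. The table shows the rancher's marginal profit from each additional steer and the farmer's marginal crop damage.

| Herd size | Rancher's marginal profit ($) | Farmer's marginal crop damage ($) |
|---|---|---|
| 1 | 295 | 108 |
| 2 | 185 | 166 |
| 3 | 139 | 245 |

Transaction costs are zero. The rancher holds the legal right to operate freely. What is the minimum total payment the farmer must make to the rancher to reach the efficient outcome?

Left alone the rancher would choose level 3 (marginal profit stays positive).
Efficient level: k* = 2 (marginal profit ≥ marginal crop damage through 2).
The farmer must at least cover the rancher's forgone profit from cutting 3→2: 139 = 139.

$139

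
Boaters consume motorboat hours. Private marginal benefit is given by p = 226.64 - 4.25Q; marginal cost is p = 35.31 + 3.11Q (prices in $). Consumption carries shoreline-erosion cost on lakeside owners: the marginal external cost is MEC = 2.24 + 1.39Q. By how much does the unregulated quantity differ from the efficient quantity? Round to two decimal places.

Market equilibrium (private): 35.31 + 3.11Q = 226.64 - 4.25Q → Q_m = 25.9959.
Social marginal benefit = demand − MEC = 224.40 - 5.64Q.
Set SMB = MC: 224.40 - 5.64Q = 35.31 + 3.11Q → Q* = 21.6103.
Gap = |25.9959 − 21.6103| = 4.3856.

4.39 units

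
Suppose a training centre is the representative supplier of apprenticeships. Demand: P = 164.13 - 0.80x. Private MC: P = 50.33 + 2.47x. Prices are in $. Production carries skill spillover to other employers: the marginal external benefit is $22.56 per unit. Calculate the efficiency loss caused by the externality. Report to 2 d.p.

DWL = $77.82

Market equilibrium (private): 50.33 + 2.47x = 164.13 - 0.80x → x_m = 34.8012.
Social marginal cost = private MC − MEB = 27.77 + 2.47x.
Set SMC = demand: 27.77 + 2.47x = 164.13 - 0.80x → x* = 41.7003.
Between x* and x_m the wedge demand − SMC runs linearly from 0 to MEB(x_m), so the loss is a triangle.
DWL = ½ × 6.8991 × 22.5600 = 77.8218.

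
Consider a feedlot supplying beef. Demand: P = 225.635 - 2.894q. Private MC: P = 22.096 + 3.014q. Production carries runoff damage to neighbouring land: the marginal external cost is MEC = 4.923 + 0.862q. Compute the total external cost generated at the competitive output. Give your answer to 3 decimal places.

Market equilibrium (private): 22.096 + 3.014q = 225.635 - 2.894q → q_m = 34.4514.
Total external cost = ∫₀^{q_m} (4.923 + 0.862q) dq = 4.923×34.4514 + ½×0.862×34.4514² = 681.1577.

681.158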